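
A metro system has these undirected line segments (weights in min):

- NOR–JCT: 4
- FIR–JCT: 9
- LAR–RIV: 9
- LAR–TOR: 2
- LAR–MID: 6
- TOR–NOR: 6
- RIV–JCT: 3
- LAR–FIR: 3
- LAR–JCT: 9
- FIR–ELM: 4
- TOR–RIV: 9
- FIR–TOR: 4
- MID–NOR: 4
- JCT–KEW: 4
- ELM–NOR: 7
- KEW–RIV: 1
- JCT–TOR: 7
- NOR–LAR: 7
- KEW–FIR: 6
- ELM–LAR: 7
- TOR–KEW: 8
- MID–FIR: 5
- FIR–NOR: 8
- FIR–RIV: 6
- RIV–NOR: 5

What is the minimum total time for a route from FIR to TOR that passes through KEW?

14 min

Shortest FIR→KEW: FIR → KEW = 6
Shortest KEW→TOR: KEW → TOR = 8
Total via KEW: 6 + 8 = 14 min.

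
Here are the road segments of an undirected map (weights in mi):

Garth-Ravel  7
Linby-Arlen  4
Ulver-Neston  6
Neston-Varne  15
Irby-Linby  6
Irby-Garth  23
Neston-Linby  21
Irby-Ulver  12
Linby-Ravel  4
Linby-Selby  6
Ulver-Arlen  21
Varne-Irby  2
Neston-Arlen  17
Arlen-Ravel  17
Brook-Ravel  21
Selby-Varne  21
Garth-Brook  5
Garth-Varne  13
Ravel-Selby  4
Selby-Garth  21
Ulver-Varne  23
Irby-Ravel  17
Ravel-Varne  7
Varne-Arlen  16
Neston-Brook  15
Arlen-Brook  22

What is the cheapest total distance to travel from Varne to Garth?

13 mi

Running Dijkstra from Varne:
Varne: 0
Irby: 2  (via Varne)
Ravel: 7  (via Varne)
Linby: 8  (via Irby)
Selby: 11  (via Ravel)
Arlen: 12  (via Linby)
Garth: 13  (via Varne)
Shortest route: Varne–Garth = 13 mi.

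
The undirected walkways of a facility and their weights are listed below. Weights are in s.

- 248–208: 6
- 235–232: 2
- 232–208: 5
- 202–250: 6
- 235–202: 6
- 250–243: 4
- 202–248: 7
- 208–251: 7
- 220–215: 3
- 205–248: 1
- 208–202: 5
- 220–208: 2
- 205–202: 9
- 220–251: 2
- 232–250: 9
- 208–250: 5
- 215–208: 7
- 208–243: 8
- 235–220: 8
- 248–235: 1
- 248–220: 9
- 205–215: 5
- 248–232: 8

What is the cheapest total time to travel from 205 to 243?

Candidate routes:
205 → 248 → 208 → 250 → 243: 1+6+5+4 = 16
205 → 248 → 208 → 243: 1+6+8 = 15
205 → 248 → 235 → 232 → 250 → 243: 1+1+2+9+4 = 17
205 → 248 → 235 → 232 → 208 → 243: 1+1+2+5+8 = 17
The minimum is 15 s via 205 → 248 → 208 → 243.

15 s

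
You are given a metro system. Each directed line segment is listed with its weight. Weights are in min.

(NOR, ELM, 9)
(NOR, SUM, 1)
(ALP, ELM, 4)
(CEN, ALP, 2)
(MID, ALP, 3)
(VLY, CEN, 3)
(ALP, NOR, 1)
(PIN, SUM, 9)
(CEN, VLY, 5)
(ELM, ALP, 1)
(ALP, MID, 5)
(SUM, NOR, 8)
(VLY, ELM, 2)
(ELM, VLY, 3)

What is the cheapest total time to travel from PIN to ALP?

Settle nodes by increasing distance from PIN:
PIN: 0
SUM: 9  (via PIN)
NOR: 17  (via SUM)
ELM: 26  (via NOR)
ALP: 27  (via ELM)
Shortest route: PIN → SUM → NOR → ELM → ALP = 27 min.

27 min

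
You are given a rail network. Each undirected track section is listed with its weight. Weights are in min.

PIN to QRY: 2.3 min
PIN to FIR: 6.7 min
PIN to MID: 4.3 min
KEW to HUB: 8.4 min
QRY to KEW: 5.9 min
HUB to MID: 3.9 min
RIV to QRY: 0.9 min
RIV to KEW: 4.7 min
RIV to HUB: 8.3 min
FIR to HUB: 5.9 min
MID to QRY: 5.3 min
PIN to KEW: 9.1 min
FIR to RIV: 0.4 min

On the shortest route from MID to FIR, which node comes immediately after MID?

Enumerating some paths:
MID → HUB → FIR: 3.9+5.9 = 9.8
MID → PIN → QRY → RIV → FIR: 4.3+2.3+0.9+0.4 = 7.9
MID → QRY → RIV → FIR: 5.3+0.9+0.4 = 6.6
Cheapest is MID → QRY → RIV → FIR at 6.6 min.
So from MID the first move is to QRY.

QRY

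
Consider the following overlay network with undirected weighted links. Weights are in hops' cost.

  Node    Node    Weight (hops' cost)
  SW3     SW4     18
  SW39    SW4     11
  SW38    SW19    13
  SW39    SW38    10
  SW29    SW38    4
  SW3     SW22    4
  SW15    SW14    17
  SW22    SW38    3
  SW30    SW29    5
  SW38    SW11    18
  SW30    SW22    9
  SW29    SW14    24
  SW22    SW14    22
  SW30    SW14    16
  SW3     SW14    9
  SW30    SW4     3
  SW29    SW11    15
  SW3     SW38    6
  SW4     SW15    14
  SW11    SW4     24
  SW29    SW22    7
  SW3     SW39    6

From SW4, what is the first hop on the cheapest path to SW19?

SW30

Candidate routes:
SW4 → SW30 → SW22 → SW38 → SW19: 3+9+3+13 = 28
SW4 → SW30 → SW29 → SW38 → SW19: 3+5+4+13 = 25
The minimum is 25 hops' cost via SW4 → SW30 → SW29 → SW38 → SW19.
So from SW4 the first move is to SW30.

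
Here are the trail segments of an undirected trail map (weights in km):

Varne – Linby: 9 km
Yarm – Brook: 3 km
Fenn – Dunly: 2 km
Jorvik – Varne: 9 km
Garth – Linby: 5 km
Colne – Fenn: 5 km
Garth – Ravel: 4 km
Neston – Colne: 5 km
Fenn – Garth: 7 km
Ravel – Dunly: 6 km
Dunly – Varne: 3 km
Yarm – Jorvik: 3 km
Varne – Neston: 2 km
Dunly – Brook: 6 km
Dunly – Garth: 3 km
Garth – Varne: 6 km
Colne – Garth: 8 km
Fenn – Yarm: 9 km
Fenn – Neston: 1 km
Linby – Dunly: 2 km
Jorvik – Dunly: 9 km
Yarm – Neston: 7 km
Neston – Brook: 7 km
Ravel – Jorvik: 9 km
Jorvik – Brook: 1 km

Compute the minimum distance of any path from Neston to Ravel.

Enumerating some paths:
Neston–Fenn–Dunly–Ravel: 1+2+6 = 9
Neston–Fenn–Dunly–Garth–Ravel: 1+2+3+4 = 10
The minimum is 9 km via Neston–Fenn–Dunly–Ravel.

9 km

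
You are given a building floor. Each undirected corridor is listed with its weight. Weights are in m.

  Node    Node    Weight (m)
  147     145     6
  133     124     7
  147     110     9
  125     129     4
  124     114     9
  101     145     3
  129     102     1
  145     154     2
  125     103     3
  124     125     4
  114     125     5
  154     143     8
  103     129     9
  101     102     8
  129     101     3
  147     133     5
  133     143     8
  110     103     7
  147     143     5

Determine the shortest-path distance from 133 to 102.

16 m

Settle nodes by increasing distance from 133:
133: 0
147: 5  (via 133)
124: 7  (via 133)
143: 8  (via 133)
145: 11  (via 147)
125: 11  (via 124)
154: 13  (via 145)
103: 14  (via 125)
110: 14  (via 147)
101: 14  (via 145)
129: 15  (via 125)
102: 16  (via 129)
Shortest route: 133 → 124 → 125 → 129 → 102 = 16 m.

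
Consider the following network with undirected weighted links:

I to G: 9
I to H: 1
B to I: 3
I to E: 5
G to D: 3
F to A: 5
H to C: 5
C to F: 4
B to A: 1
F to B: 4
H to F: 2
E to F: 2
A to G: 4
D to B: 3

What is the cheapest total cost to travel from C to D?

Candidate routes:
C → F → B → D: 4+4+3 = 11
C → H → I → B → D: 5+1+3+3 = 12
The minimum is 11 via C → F → B → D.

11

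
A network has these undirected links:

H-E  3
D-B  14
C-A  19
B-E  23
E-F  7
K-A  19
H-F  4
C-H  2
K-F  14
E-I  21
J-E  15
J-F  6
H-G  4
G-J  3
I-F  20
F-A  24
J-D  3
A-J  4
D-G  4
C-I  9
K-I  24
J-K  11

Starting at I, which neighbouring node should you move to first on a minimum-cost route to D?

Enumerating some paths:
I - C - H - G - J - D: 9+2+4+3+3 = 21
I - C - H - G - D: 9+2+4+4 = 19
I - C - H - F - J - D: 9+2+4+6+3 = 24
I - C - H - F - J - G - D: 9+2+4+6+3+4 = 28
The minimum is 19 via I - C - H - G - D.
So from I the first move is to C.

C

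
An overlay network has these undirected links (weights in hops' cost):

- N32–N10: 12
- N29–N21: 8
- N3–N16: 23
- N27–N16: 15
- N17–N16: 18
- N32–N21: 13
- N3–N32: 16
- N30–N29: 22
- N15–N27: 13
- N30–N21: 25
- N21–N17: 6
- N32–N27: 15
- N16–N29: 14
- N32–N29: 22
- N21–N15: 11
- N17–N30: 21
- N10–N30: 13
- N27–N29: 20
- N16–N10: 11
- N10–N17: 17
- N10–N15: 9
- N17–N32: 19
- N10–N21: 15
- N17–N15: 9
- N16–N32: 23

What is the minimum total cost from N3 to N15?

Compare a few routes:
N3 → N32 → N21 → N15: 16+13+11 = 40
N3 → N32 → N10 → N15: 16+12+9 = 37
N3 → N16 → N10 → N15: 23+11+9 = 43
N3 → N32 → N21 → N17 → N15: 16+13+6+9 = 44
Cheapest is N3 → N32 → N10 → N15 at 37 hops' cost.

37 hops' cost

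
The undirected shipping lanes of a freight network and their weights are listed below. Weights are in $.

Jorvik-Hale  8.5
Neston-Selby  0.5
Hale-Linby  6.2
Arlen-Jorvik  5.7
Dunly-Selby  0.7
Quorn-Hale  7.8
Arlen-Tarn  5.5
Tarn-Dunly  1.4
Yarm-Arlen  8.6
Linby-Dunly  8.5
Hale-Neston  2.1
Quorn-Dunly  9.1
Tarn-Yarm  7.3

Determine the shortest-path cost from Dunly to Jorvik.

$11.8

Candidate routes:
Dunly–Tarn–Yarm–Arlen–Jorvik: 1.4+7.3+8.6+5.7 = 23
Dunly–Selby–Neston–Hale–Jorvik: 0.7+0.5+2.1+8.5 = 11.8
Dunly–Linby–Hale–Jorvik: 8.5+6.2+8.5 = 23.2
Dunly–Tarn–Arlen–Jorvik: 1.4+5.5+5.7 = 12.6
Cheapest is Dunly–Selby–Neston–Hale–Jorvik at $11.8.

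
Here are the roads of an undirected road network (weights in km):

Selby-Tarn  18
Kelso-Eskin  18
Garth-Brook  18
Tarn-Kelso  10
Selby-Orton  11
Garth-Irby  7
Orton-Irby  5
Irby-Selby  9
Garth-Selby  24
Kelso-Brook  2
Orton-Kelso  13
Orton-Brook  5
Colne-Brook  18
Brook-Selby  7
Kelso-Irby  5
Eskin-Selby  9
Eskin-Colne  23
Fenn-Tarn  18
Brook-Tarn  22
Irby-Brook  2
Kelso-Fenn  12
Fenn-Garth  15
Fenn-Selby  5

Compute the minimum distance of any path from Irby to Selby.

9 km

Compare a few routes:
Irby - Orton - Selby: 5+11 = 16
Irby - Kelso - Brook - Selby: 5+2+7 = 14
Irby - Selby: 9 = 9
Cheapest is Irby - Selby at 9 km.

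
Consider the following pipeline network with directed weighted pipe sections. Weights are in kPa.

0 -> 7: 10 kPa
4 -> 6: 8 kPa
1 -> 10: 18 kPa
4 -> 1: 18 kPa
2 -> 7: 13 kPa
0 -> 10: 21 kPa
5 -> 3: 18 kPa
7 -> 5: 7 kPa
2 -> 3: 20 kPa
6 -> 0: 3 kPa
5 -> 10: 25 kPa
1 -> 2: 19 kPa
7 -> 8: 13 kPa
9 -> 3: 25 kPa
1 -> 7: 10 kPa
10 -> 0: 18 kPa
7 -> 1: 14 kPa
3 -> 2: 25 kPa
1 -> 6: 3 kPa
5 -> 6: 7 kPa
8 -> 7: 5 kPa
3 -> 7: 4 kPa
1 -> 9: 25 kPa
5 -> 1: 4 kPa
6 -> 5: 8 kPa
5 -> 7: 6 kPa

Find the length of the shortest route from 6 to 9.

37 kPa

Enumerating some paths:
6 - 5 - 1 - 9: 8+4+25 = 37
6 - 5 - 7 - 1 - 9: 8+6+14+25 = 53
6 - 0 - 7 - 5 - 1 - 9: 3+10+7+4+25 = 49
6 - 0 - 7 - 1 - 9: 3+10+14+25 = 52
The minimum is 37 kPa via 6 - 5 - 1 - 9.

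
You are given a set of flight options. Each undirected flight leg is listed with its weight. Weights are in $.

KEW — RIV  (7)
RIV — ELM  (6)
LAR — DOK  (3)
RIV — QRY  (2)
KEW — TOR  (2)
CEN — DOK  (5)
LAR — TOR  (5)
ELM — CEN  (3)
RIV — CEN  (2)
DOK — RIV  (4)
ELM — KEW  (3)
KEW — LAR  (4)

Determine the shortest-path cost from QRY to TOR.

$11

Candidate routes:
QRY → RIV → CEN → ELM → KEW → TOR: 2+2+3+3+2 = 12
QRY → RIV → KEW → TOR: 2+7+2 = 11
The minimum is $11 via QRY → RIV → KEW → TOR.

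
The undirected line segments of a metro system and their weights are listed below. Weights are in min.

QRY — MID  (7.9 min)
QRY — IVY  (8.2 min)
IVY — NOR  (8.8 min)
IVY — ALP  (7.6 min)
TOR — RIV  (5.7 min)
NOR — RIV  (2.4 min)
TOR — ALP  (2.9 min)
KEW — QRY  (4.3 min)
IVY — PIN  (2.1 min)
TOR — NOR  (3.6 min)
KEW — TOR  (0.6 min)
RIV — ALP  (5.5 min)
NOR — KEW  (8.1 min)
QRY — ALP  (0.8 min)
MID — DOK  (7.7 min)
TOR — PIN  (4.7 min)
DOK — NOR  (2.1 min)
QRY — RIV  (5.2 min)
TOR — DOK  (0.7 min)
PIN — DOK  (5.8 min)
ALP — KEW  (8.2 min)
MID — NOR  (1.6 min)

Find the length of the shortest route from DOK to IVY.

Running Dijkstra from DOK:
DOK: 0
TOR: 0.7  (via DOK)
KEW: 1.3  (via TOR)
NOR: 2.1  (via DOK)
ALP: 3.6  (via TOR)
MID: 3.7  (via NOR)
QRY: 4.4  (via ALP)
RIV: 4.5  (via NOR)
PIN: 5.4  (via TOR)
IVY: 7.5  (via PIN)
Shortest route: DOK–TOR–PIN–IVY = 7.5 min.

7.5 min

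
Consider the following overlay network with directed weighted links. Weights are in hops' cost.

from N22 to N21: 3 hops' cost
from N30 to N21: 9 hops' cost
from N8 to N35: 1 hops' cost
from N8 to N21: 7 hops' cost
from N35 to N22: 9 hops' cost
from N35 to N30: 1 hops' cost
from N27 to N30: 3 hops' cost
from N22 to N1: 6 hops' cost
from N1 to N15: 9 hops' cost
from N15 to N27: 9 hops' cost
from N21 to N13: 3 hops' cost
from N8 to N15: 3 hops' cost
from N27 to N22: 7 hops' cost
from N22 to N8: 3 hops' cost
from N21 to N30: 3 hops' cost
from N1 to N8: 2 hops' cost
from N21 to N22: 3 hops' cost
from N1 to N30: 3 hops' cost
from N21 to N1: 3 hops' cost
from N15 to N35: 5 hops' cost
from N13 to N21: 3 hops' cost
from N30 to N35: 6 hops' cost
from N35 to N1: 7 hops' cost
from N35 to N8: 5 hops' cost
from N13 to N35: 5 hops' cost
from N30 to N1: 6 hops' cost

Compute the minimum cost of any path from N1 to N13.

12 hops' cost

Shortest distances from N1:
N1: 0
N8: 2  (via N1)
N30: 3  (via N1)
N35: 3  (via N8)
N15: 5  (via N8)
N21: 9  (via N8)
N13: 12  (via N21)
Shortest route: N1 → N8 → N21 → N13 = 12 hops' cost.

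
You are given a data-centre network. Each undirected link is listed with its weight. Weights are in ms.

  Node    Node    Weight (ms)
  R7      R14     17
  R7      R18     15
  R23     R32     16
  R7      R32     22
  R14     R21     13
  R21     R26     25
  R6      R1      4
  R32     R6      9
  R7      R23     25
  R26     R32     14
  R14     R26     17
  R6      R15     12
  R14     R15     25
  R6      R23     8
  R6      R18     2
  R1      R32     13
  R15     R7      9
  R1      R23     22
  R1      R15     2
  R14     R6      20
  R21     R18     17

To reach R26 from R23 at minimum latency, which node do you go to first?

R32

Enumerating some paths:
R23 - R6 - R1 - R32 - R26: 8+4+13+14 = 39
R23 - R32 - R26: 16+14 = 30
R23 - R6 - R32 - R26: 8+9+14 = 31
R23 - R6 - R14 - R26: 8+20+17 = 45
Cheapest is R23 - R32 - R26 at 30 ms.
So from R23 the first move is to R32.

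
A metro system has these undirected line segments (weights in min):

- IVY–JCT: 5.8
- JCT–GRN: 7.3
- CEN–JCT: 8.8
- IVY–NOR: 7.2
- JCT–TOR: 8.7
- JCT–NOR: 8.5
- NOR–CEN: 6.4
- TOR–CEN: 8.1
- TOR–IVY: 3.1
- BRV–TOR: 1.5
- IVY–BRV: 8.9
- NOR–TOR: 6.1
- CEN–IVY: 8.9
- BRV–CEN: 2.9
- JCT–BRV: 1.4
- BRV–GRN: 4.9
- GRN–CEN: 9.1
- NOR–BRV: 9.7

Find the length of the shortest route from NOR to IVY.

7.2 min

Running Dijkstra from NOR:
NOR: 0
TOR: 6.1  (via NOR)
CEN: 6.4  (via NOR)
IVY: 7.2  (via NOR)
Shortest route: NOR → IVY = 7.2 min.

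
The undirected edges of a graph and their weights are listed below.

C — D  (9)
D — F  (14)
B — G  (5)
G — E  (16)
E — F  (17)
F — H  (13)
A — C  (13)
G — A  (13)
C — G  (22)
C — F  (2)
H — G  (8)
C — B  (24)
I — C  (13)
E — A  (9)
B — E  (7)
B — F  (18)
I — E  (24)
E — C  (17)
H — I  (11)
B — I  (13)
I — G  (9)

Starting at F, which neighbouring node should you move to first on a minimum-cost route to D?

C

Candidate routes:
F - D: 14 = 14
F - C - D: 2+9 = 11
Cheapest is F - C - D at 11.
So from F the first move is to C.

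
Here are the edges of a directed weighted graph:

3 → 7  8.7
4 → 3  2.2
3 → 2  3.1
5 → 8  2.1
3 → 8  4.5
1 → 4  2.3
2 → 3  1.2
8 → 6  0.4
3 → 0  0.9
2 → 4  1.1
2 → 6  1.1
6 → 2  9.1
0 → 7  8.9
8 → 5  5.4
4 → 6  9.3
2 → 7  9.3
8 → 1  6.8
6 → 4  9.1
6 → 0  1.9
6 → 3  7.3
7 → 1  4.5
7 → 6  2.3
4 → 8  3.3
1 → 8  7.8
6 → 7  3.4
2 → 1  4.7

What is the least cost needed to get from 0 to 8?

19

Settle nodes by increasing distance from 0:
0: 0
7: 8.9  (via 0)
6: 11.2  (via 7)
1: 13.4  (via 7)
4: 15.7  (via 1)
3: 17.9  (via 4)
8: 19  (via 4)
Shortest route: 0–7–1–4–8 = 19.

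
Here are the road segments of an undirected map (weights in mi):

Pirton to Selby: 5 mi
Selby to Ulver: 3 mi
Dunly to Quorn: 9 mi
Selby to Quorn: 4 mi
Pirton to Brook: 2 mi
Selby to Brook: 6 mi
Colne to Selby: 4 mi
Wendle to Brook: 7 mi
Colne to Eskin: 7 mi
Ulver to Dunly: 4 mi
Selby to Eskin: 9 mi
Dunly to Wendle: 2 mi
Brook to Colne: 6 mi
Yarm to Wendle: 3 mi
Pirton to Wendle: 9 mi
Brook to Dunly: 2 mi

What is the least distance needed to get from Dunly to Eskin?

Shortest distances from Dunly:
Dunly: 0
Wendle: 2  (via Dunly)
Brook: 2  (via Dunly)
Ulver: 4  (via Dunly)
Pirton: 4  (via Brook)
Yarm: 5  (via Wendle)
Selby: 7  (via Ulver)
Colne: 8  (via Brook)
Quorn: 9  (via Dunly)
Eskin: 15  (via Colne)
Shortest route: Dunly–Brook–Colne–Eskin = 15 mi.

15 mi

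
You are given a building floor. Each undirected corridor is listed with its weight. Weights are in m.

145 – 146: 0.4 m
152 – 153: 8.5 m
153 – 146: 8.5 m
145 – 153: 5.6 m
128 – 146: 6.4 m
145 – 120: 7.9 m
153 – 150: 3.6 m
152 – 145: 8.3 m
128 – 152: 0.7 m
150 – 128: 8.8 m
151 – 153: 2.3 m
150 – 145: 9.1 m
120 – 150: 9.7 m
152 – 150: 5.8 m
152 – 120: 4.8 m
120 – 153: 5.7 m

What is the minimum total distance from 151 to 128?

Compare a few routes:
151 → 153 → 152 → 128: 2.3+8.5+0.7 = 11.5
151 → 153 → 150 → 128: 2.3+3.6+8.8 = 14.7
151 → 153 → 150 → 152 → 128: 2.3+3.6+5.8+0.7 = 12.4
151 → 153 → 120 → 152 → 128: 2.3+5.7+4.8+0.7 = 13.5
The minimum is 11.5 m via 151 → 153 → 152 → 128.

11.5 m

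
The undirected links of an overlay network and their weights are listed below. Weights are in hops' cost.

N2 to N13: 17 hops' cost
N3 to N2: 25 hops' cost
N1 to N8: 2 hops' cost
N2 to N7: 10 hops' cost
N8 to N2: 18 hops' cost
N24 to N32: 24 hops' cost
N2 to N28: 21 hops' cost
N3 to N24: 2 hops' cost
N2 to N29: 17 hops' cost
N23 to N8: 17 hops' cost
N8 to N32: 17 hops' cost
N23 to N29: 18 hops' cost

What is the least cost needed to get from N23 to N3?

Candidate routes:
N23 → N29 → N2 → N8 → N32 → N24 → N3: 18+17+18+17+24+2 = 96
N23 → N8 → N2 → N3: 17+18+25 = 60
Cheapest is N23 → N8 → N2 → N3 at 60 hops' cost.

60 hops' cost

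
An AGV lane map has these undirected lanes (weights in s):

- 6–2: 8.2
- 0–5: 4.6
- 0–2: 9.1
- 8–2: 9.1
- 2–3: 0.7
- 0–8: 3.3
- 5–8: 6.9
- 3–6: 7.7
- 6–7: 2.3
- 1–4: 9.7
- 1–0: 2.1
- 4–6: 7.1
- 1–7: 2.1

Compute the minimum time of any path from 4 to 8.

15.1 s

Settle nodes by increasing distance from 4:
4: 0
6: 7.1  (via 4)
7: 9.4  (via 6)
1: 9.7  (via 4)
0: 11.8  (via 1)
3: 14.8  (via 6)
8: 15.1  (via 0)
Shortest route: 4–1–0–8 = 15.1 s.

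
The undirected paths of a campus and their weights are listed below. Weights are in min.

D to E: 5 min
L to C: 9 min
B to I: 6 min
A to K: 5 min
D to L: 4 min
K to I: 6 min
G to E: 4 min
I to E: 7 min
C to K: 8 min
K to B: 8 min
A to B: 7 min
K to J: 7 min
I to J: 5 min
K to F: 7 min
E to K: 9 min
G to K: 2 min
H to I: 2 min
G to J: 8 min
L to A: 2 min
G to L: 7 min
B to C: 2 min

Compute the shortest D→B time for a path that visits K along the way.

Best D to K: D–L–A–K costing 11
Best K to B: K–B costing 8
Total via K: 11 + 8 = 19 min.

19 min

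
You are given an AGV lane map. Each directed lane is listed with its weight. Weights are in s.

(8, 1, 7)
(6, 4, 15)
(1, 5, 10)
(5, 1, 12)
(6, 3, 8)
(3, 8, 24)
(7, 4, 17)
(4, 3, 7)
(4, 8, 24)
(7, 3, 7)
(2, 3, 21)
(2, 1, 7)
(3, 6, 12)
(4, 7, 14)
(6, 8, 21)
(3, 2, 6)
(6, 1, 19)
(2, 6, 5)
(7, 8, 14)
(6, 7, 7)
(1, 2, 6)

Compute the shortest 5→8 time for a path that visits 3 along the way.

Shortest 5→3: 5–1–2–6–3 = 31
Shortest 3→8: 3–8 = 24
Total via 3: 31 + 24 = 55 s.

55 s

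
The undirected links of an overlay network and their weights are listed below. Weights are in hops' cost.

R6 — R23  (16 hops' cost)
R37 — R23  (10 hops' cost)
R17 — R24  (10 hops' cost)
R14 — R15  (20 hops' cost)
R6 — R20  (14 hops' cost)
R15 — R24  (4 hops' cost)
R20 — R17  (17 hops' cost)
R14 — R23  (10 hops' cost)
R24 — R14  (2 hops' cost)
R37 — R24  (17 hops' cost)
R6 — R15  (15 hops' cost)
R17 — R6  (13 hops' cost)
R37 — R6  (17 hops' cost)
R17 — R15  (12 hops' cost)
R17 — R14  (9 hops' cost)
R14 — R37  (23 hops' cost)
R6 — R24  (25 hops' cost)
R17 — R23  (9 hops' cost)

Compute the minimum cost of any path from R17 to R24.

10 hops' cost

Candidate routes:
R17 - R14 - R24: 9+2 = 11
R17 - R24: 10 = 10
Cheapest is R17 - R24 at 10 hops' cost.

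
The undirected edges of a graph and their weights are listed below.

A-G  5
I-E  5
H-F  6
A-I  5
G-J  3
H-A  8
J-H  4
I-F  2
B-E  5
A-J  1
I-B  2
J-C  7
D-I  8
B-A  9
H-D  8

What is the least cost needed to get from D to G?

Settle nodes by increasing distance from D:
D: 0
H: 8  (via D)
I: 8  (via D)
B: 10  (via I)
F: 10  (via I)
J: 12  (via H)
A: 13  (via I)
E: 13  (via I)
G: 15  (via J)
Shortest route: D–H–J–G = 15.

15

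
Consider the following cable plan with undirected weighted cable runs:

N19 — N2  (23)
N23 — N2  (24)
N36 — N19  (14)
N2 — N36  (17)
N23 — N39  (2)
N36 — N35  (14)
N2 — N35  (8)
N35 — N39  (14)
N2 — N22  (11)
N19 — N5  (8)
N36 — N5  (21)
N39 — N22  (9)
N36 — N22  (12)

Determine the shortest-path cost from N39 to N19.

35

Running Dijkstra from N39:
N39: 0
N23: 2  (via N39)
N22: 9  (via N39)
N35: 14  (via N39)
N2: 20  (via N22)
N36: 21  (via N22)
N19: 35  (via N36)
Shortest route: N39–N22–N36–N19 = 35.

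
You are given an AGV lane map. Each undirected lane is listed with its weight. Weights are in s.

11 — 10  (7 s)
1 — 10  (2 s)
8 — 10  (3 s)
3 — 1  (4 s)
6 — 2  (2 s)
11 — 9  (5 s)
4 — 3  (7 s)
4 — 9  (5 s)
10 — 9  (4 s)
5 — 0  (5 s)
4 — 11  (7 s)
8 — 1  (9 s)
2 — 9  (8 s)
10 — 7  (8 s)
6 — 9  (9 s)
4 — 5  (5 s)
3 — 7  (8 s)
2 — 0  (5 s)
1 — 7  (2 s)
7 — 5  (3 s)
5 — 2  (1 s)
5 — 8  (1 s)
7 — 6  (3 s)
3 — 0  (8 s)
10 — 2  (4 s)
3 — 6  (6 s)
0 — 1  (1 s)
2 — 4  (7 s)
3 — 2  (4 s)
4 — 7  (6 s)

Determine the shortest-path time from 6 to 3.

6 s

Running Dijkstra from 6:
6: 0
2: 2  (via 6)
5: 3  (via 2)
7: 3  (via 6)
8: 4  (via 5)
1: 5  (via 7)
0: 6  (via 1)
3: 6  (via 6)
Shortest route: 6–3 = 6 s.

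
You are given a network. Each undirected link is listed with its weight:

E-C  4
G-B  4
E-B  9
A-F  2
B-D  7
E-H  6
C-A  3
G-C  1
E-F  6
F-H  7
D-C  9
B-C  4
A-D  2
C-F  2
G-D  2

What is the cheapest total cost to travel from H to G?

10

Enumerating some paths:
H - F - C - G: 7+2+1 = 10
H - E - C - G: 6+4+1 = 11
The minimum is 10 via H - F - C - G.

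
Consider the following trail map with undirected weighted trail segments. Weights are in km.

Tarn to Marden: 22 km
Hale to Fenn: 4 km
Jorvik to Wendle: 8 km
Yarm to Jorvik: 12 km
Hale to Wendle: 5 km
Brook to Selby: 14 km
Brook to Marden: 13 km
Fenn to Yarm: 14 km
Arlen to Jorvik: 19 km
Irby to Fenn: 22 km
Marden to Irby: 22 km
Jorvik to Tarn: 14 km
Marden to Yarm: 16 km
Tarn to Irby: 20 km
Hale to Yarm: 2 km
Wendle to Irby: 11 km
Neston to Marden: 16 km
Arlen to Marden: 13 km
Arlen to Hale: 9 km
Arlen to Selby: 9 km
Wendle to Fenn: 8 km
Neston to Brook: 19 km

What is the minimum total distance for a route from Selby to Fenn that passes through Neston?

Best Selby to Neston: Selby → Brook → Neston costing 33
Shortest Neston→Fenn: Neston → Marden → Yarm → Hale → Fenn = 38
Total via Neston: 33 + 38 = 71 km.

71 km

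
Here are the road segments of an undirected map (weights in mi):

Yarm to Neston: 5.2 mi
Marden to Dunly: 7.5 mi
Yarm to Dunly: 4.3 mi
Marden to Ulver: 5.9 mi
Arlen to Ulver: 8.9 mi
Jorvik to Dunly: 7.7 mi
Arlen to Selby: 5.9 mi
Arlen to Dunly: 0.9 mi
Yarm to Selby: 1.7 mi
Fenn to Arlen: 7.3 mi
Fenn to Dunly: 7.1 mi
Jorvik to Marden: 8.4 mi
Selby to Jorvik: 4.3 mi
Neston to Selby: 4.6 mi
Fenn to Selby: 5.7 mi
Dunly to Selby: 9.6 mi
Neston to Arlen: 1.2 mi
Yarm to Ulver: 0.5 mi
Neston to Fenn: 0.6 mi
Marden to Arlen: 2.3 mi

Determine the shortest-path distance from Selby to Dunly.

6 mi

Candidate routes:
Selby → Neston → Arlen → Dunly: 4.6+1.2+0.9 = 6.7
Selby → Arlen → Dunly: 5.9+0.9 = 6.8
Selby → Yarm → Dunly: 1.7+4.3 = 6
The minimum is 6 mi via Selby → Yarm → Dunly.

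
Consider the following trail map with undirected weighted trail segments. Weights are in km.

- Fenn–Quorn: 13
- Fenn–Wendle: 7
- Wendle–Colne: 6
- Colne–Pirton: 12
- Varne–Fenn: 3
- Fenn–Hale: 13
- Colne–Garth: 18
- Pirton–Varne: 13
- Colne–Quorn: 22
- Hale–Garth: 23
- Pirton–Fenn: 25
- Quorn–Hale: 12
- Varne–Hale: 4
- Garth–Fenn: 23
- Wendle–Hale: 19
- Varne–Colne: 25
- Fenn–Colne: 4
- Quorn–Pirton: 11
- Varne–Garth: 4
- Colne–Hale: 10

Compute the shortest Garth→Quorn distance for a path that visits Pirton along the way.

Best Garth to Pirton: Garth–Varne–Pirton costing 17
Best Pirton to Quorn: Pirton–Quorn costing 11
Total via Pirton: 17 + 11 = 28 km.

28 km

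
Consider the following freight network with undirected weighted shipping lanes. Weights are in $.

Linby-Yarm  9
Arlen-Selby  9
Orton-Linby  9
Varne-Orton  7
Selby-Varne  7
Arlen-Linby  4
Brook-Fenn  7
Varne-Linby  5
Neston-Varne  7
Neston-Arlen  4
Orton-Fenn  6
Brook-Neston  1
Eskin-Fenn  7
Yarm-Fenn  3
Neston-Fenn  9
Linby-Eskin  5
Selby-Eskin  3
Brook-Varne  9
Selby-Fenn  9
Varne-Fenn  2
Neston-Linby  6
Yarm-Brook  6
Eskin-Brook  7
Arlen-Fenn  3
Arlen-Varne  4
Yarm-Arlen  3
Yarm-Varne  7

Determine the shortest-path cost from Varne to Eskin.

Candidate routes:
Varne → Linby → Eskin: 5+5 = 10
Varne → Selby → Eskin: 7+3 = 10
Varne → Fenn → Eskin: 2+7 = 9
The minimum is $9 via Varne → Fenn → Eskin.

$9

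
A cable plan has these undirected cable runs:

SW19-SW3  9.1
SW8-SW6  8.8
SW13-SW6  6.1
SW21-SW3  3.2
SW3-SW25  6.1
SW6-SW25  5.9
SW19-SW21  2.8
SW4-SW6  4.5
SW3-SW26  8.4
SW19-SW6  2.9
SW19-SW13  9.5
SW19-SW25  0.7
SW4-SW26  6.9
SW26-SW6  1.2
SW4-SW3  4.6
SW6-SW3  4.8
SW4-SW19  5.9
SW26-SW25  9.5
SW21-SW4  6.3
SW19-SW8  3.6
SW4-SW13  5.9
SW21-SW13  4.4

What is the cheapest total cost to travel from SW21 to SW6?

5.7

Enumerating some paths:
SW21–SW19–SW25–SW6: 2.8+0.7+5.9 = 9.4
SW21–SW13–SW6: 4.4+6.1 = 10.5
SW21–SW3–SW6: 3.2+4.8 = 8
SW21–SW19–SW6: 2.8+2.9 = 5.7
Cheapest is SW21–SW19–SW6 at 5.7.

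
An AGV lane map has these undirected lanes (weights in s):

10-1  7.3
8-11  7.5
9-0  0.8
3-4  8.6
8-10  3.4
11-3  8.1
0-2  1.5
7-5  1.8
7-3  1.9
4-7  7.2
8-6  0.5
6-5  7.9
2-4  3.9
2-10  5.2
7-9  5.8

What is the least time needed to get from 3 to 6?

11.6 s

Shortest distances from 3:
3: 0
7: 1.9  (via 3)
5: 3.7  (via 7)
9: 7.7  (via 7)
11: 8.1  (via 3)
0: 8.5  (via 9)
4: 8.6  (via 3)
2: 10  (via 0)
6: 11.6  (via 5)
Shortest route: 3–7–5–6 = 11.6 s.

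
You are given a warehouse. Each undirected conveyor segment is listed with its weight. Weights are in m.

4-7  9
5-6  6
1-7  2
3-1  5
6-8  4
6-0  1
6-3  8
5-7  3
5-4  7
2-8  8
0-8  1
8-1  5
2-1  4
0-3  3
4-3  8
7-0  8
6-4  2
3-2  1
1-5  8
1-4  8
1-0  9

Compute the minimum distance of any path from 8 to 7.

7 m

Candidate routes:
8 - 1 - 7: 5+2 = 7
8 - 0 - 3 - 2 - 1 - 7: 1+3+1+4+2 = 11
8 - 0 - 3 - 1 - 7: 1+3+5+2 = 11
8 - 0 - 7: 1+8 = 9
The minimum is 7 m via 8 - 1 - 7.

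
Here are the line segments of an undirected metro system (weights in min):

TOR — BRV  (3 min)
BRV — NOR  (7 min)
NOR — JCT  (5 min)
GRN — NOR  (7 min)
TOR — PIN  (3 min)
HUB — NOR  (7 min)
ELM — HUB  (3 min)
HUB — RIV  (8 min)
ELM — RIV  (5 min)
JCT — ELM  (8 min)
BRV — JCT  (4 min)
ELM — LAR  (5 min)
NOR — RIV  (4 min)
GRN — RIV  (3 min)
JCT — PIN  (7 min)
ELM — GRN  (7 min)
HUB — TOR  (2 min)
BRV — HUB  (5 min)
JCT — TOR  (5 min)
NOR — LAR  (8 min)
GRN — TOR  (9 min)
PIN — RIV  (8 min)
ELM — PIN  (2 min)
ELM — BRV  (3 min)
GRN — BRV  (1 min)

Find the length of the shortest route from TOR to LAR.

Shortest distances from TOR:
TOR: 0
HUB: 2  (via TOR)
PIN: 3  (via TOR)
BRV: 3  (via TOR)
GRN: 4  (via BRV)
JCT: 5  (via TOR)
ELM: 5  (via HUB)
RIV: 7  (via GRN)
NOR: 9  (via HUB)
LAR: 10  (via ELM)
Shortest route: TOR–HUB–ELM–LAR = 10 min.

10 min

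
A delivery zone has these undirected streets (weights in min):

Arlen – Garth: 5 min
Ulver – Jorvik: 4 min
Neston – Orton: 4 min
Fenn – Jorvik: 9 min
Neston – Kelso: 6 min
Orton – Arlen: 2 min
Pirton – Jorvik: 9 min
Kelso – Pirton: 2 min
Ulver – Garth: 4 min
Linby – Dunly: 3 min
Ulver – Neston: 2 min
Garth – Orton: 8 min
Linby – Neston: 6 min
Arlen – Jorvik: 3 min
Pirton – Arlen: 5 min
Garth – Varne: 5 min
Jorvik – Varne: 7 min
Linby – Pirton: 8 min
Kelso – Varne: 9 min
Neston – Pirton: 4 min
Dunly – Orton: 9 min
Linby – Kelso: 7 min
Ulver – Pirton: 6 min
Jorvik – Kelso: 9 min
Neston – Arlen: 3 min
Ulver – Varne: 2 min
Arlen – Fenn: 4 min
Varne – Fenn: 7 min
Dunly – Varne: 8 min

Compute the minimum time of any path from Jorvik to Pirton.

8 min

Settle nodes by increasing distance from Jorvik:
Jorvik: 0
Arlen: 3  (via Jorvik)
Ulver: 4  (via Jorvik)
Orton: 5  (via Arlen)
Neston: 6  (via Arlen)
Varne: 6  (via Ulver)
Fenn: 7  (via Arlen)
Garth: 8  (via Arlen)
Pirton: 8  (via Arlen)
Shortest route: Jorvik–Arlen–Pirton = 8 min.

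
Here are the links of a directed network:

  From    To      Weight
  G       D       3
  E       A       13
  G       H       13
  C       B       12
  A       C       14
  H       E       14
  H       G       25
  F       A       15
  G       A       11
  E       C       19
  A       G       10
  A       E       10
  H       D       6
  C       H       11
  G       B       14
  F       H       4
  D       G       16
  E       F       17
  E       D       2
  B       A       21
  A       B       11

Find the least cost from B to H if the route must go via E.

52

Shortest B→E: B → A → E = 31
Best E to H: E → F → H costing 21
Total via E: 31 + 21 = 52.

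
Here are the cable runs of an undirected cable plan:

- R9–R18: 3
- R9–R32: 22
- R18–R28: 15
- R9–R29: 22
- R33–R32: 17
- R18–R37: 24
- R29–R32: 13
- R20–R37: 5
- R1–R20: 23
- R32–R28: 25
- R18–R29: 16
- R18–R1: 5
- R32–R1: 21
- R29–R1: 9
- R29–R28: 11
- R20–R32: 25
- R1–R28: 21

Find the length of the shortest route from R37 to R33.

47

Candidate routes:
R37–R20–R1–R29–R32–R33: 5+23+9+13+17 = 67
R37–R18–R9–R32–R33: 24+3+22+17 = 66
R37–R20–R1–R32–R33: 5+23+21+17 = 66
R37–R20–R32–R33: 5+25+17 = 47
Cheapest is R37–R20–R32–R33 at 47.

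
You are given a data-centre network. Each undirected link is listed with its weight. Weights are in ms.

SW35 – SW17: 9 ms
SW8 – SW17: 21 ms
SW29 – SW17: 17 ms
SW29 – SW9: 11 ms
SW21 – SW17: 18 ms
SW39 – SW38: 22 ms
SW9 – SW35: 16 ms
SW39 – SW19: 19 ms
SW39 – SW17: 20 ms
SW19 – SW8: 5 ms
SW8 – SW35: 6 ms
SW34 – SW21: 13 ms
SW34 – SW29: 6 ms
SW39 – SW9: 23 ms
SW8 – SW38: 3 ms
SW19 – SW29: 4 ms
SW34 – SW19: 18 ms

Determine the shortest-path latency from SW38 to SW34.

18 ms

Candidate routes:
SW38 - SW8 - SW19 - SW29 - SW34: 3+5+4+6 = 18
SW38 - SW8 - SW19 - SW34: 3+5+18 = 26
SW38 - SW8 - SW35 - SW17 - SW29 - SW34: 3+6+9+17+6 = 41
Cheapest is SW38 - SW8 - SW19 - SW29 - SW34 at 18 ms.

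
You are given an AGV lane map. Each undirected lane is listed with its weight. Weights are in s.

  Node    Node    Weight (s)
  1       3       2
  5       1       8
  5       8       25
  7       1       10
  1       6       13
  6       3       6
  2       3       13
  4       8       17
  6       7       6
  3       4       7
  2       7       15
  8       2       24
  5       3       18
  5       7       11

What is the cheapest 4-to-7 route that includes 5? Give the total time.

Shortest 4→5: 4 → 3 → 1 → 5 = 17
Shortest 5→7: 5 → 7 = 11
Total via 5: 17 + 11 = 28 s.

28 s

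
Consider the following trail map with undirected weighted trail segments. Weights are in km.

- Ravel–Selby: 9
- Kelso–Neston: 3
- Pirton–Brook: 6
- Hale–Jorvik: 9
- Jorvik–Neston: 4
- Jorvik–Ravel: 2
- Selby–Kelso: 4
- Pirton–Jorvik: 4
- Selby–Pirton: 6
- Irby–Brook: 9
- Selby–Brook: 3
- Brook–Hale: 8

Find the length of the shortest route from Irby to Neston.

Running Dijkstra from Irby:
Irby: 0
Brook: 9  (via Irby)
Selby: 12  (via Brook)
Pirton: 15  (via Brook)
Kelso: 16  (via Selby)
Hale: 17  (via Brook)
Jorvik: 19  (via Pirton)
Neston: 19  (via Kelso)
Shortest route: Irby–Brook–Selby–Kelso–Neston = 19 km.

19 km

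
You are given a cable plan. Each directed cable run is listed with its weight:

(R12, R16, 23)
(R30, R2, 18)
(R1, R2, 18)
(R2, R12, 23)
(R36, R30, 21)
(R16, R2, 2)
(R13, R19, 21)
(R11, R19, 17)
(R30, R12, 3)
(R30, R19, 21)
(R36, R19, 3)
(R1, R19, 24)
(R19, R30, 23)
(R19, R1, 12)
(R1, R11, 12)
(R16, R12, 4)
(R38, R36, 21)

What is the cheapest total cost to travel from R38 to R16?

Enumerating some paths:
R38 - R36 - R19 - R30 - R12 - R16: 21+3+23+3+23 = 73
R38 - R36 - R30 - R12 - R16: 21+21+3+23 = 68
Cheapest is R38 - R36 - R30 - R12 - R16 at 68.

68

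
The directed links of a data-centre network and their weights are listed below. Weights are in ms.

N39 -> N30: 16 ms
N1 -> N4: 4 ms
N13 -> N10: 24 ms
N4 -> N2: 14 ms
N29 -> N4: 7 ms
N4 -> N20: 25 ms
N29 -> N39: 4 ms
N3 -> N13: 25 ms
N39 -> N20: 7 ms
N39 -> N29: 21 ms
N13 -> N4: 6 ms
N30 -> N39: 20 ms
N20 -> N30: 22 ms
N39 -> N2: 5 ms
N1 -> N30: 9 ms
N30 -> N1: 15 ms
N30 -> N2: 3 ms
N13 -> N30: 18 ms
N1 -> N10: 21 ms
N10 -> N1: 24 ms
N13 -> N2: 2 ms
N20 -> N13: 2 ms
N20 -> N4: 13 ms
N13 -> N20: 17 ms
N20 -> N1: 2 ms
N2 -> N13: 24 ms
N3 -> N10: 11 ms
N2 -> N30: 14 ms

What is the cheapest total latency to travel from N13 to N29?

Enumerating some paths:
N13 - N2 - N30 - N39 - N29: 2+14+20+21 = 57
N13 - N30 - N39 - N29: 18+20+21 = 59
N13 - N20 - N1 - N30 - N39 - N29: 17+2+9+20+21 = 69
The minimum is 57 ms via N13 - N2 - N30 - N39 - N29.

57 ms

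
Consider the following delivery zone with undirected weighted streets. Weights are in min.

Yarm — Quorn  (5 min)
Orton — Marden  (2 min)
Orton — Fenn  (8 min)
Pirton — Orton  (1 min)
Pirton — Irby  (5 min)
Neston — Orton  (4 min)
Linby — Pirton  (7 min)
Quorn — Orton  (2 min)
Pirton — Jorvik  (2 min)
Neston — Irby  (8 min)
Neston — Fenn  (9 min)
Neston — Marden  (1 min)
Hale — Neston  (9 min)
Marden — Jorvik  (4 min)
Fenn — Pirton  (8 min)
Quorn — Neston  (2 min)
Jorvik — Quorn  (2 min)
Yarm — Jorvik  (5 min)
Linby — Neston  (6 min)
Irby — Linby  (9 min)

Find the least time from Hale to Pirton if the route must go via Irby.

Shortest Hale→Irby: Hale–Neston–Irby = 17
Best Irby to Pirton: Irby–Pirton costing 5
Total via Irby: 17 + 5 = 22 min.

22 min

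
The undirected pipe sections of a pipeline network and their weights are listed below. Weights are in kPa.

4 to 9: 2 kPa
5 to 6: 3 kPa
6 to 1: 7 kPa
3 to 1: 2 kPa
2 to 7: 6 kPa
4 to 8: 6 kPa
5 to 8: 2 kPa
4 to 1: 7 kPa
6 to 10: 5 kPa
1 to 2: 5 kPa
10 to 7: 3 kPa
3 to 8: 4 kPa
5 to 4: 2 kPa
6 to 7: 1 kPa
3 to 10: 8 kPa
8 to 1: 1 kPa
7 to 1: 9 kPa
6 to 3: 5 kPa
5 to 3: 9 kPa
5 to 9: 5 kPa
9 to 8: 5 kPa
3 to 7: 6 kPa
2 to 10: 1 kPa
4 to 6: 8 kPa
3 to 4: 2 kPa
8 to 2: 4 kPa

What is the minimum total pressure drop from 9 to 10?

Shortest distances from 9:
9: 0
4: 2  (via 9)
3: 4  (via 4)
5: 4  (via 4)
8: 5  (via 9)
1: 6  (via 3)
6: 7  (via 5)
7: 8  (via 6)
2: 9  (via 8)
10: 10  (via 2)
Shortest route: 9–8–2–10 = 10 kPa.

10 kPa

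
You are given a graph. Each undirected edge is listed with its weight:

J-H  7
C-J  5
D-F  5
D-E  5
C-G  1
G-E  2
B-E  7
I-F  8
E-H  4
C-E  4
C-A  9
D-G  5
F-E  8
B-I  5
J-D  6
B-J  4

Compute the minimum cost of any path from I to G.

Running Dijkstra from I:
I: 0
B: 5  (via I)
F: 8  (via I)
J: 9  (via B)
E: 12  (via B)
D: 13  (via F)
C: 14  (via J)
G: 14  (via E)
Shortest route: I–B–E–G = 14.

14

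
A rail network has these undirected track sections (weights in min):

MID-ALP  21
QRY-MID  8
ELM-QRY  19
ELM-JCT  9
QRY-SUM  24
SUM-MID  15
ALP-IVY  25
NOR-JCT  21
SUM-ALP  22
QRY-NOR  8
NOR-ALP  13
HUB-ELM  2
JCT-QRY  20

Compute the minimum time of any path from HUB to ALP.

42 min

Settle nodes by increasing distance from HUB:
HUB: 0
ELM: 2  (via HUB)
JCT: 11  (via ELM)
QRY: 21  (via ELM)
MID: 29  (via QRY)
NOR: 29  (via QRY)
ALP: 42  (via NOR)
Shortest route: HUB–ELM–QRY–NOR–ALP = 42 min.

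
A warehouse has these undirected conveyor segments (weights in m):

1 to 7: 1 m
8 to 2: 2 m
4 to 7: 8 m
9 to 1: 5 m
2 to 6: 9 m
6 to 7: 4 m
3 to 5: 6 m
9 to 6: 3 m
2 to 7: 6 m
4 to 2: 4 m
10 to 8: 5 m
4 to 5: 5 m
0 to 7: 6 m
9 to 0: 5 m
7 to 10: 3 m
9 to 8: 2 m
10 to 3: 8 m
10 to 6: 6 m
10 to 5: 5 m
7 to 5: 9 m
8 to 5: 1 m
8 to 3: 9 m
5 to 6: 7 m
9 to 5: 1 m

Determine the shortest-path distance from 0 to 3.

12 m

Shortest distances from 0:
0: 0
9: 5  (via 0)
5: 6  (via 9)
7: 6  (via 0)
1: 7  (via 7)
8: 7  (via 9)
6: 8  (via 9)
2: 9  (via 8)
10: 9  (via 7)
4: 11  (via 5)
3: 12  (via 5)
Shortest route: 0–9–5–3 = 12 m.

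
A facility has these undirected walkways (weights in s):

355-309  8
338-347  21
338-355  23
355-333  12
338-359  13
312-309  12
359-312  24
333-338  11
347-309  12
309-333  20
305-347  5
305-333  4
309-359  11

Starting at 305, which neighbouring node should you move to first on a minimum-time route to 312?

347

Compare a few routes:
305 → 333 → 355 → 309 → 312: 4+12+8+12 = 36
305 → 347 → 309 → 312: 5+12+12 = 29
The minimum is 29 s via 305 → 347 → 309 → 312.
So from 305 the first move is to 347.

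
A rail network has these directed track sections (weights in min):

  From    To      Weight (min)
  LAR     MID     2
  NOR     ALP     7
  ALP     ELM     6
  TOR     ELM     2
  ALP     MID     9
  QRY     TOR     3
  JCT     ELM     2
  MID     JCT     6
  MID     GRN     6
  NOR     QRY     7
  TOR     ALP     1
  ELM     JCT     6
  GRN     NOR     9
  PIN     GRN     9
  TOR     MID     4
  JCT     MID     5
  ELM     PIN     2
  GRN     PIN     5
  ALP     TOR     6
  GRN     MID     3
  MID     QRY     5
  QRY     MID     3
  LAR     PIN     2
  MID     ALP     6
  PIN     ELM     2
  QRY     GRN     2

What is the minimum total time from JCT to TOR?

Compare a few routes:
JCT–MID–QRY–TOR: 5+5+3 = 13
JCT–MID–ALP–TOR: 5+6+6 = 17
The minimum is 13 min via JCT–MID–QRY–TOR.

13 min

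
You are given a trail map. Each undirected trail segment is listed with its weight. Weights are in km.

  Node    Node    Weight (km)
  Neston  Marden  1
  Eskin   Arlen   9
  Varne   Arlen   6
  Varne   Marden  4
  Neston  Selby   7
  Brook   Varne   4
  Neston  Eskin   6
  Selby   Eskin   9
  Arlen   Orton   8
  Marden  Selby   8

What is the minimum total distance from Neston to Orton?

19 km

Shortest distances from Neston:
Neston: 0
Marden: 1  (via Neston)
Varne: 5  (via Marden)
Eskin: 6  (via Neston)
Selby: 7  (via Neston)
Brook: 9  (via Varne)
Arlen: 11  (via Varne)
Orton: 19  (via Arlen)
Shortest route: Neston–Marden–Varne–Arlen–Orton = 19 km.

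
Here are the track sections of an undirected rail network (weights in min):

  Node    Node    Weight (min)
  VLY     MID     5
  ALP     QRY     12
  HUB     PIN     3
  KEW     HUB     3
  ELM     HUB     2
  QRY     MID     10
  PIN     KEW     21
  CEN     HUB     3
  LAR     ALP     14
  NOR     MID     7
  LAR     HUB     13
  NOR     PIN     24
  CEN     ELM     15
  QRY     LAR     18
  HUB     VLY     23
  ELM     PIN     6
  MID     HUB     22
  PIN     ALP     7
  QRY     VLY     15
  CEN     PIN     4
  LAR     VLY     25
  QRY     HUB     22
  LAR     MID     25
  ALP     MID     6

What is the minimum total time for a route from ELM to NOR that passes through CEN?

29 min

Best ELM to CEN: ELM → HUB → CEN costing 5
Shortest CEN→NOR: CEN → PIN → ALP → MID → NOR = 24
Total via CEN: 5 + 24 = 29 min.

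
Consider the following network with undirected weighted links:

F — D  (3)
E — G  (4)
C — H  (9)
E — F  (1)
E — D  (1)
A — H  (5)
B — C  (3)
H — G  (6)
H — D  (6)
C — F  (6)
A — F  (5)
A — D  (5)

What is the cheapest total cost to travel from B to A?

Candidate routes:
B–C–H–A: 3+9+5 = 17
B–C–F–E–D–A: 3+6+1+1+5 = 16
B–C–F–A: 3+6+5 = 14
Cheapest is B–C–F–A at 14.

14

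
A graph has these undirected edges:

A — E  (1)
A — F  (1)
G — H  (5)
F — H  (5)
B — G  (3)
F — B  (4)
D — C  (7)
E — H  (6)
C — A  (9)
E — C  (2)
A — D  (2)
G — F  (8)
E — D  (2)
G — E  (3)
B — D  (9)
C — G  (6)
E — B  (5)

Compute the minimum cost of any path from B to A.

5

Candidate routes:
B–E–A: 5+1 = 6
B–F–A: 4+1 = 5
Cheapest is B–F–A at 5.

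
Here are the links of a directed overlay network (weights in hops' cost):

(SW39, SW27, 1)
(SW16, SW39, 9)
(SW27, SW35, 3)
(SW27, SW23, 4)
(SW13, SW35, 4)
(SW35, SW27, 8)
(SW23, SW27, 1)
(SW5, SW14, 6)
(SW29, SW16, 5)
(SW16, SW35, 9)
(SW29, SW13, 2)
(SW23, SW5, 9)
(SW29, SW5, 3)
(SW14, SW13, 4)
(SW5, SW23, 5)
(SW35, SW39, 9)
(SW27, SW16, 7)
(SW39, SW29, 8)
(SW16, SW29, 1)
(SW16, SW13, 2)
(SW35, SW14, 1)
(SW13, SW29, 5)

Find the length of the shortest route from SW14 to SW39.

17 hops' cost

Enumerating some paths:
SW14–SW13–SW29–SW16–SW35–SW39: 4+5+5+9+9 = 32
SW14–SW13–SW29–SW16–SW39: 4+5+5+9 = 23
SW14–SW13–SW35–SW39: 4+4+9 = 17
SW14–SW13–SW29–SW5–SW23–SW27–SW35–SW39: 4+5+3+5+1+3+9 = 30
The minimum is 17 hops' cost via SW14–SW13–SW35–SW39.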